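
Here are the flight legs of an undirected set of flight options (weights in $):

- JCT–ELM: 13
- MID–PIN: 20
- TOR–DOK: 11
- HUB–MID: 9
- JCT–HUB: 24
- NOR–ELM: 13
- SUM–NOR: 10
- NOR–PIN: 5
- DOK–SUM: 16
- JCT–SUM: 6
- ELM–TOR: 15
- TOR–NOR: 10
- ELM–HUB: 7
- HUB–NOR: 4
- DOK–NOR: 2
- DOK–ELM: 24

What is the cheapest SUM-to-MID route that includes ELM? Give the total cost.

$35

Shortest SUM→ELM: SUM–JCT–ELM = 19
Shortest ELM→MID: ELM–HUB–MID = 16
Total via ELM: 19 + 16 = $35.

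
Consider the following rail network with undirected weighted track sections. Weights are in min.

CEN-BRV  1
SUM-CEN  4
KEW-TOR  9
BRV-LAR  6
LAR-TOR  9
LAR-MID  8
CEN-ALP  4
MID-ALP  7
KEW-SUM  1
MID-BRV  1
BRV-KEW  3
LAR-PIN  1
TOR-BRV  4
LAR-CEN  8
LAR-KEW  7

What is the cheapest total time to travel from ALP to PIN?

12 min

Candidate routes:
ALP → CEN → BRV → LAR → PIN: 4+1+6+1 = 12
ALP → CEN → LAR → PIN: 4+8+1 = 13
The minimum is 12 min via ALP → CEN → BRV → LAR → PIN.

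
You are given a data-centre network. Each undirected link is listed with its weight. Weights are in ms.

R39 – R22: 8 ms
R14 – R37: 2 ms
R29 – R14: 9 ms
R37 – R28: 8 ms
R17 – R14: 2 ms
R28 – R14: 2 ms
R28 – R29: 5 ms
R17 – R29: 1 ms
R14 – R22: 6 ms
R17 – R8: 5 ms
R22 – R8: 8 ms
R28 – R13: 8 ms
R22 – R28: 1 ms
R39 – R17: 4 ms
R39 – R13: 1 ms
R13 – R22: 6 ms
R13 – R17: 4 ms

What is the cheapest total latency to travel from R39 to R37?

8 ms

Shortest distances from R39:
R39: 0
R13: 1  (via R39)
R17: 4  (via R39)
R29: 5  (via R17)
R14: 6  (via R17)
R22: 7  (via R13)
R28: 8  (via R14)
R37: 8  (via R14)
Shortest route: R39 → R17 → R14 → R37 = 8 ms.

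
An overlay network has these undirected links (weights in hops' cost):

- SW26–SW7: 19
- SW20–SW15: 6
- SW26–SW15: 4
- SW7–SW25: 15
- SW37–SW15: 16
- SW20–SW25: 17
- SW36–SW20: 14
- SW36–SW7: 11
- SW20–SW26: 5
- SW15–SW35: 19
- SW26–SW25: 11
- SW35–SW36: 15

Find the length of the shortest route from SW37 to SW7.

39 hops' cost

Shortest distances from SW37:
SW37: 0
SW15: 16  (via SW37)
SW26: 20  (via SW15)
SW20: 22  (via SW15)
SW25: 31  (via SW26)
SW35: 35  (via SW15)
SW36: 36  (via SW20)
SW7: 39  (via SW26)
Shortest route: SW37–SW15–SW26–SW7 = 39 hops' cost.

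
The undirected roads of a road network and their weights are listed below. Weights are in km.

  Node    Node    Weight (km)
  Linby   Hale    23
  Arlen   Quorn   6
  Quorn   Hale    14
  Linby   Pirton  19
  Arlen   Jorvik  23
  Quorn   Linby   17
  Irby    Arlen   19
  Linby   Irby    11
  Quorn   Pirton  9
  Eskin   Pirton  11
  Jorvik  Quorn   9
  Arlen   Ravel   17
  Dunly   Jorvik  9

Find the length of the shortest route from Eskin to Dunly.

38 km

Compare a few routes:
Eskin → Pirton → Quorn → Jorvik → Dunly: 11+9+9+9 = 38
Eskin → Pirton → Quorn → Arlen → Jorvik → Dunly: 11+9+6+23+9 = 58
The minimum is 38 km via Eskin → Pirton → Quorn → Jorvik → Dunly.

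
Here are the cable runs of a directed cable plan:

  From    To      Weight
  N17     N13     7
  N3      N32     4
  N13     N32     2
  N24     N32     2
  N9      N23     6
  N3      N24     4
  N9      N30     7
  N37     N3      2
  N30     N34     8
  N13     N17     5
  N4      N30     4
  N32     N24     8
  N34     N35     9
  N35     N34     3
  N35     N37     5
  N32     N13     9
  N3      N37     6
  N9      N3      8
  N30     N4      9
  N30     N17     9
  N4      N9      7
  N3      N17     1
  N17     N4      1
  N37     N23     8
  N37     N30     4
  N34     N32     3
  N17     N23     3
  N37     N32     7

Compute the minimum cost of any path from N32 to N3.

30

Shortest distances from N32:
N32: 0
N24: 8  (via N32)
N13: 9  (via N32)
N17: 14  (via N13)
N4: 15  (via N17)
N23: 17  (via N17)
N30: 19  (via N4)
N9: 22  (via N4)
N34: 27  (via N30)
N3: 30  (via N9)
Shortest route: N32–N13–N17–N4–N9–N3 = 30.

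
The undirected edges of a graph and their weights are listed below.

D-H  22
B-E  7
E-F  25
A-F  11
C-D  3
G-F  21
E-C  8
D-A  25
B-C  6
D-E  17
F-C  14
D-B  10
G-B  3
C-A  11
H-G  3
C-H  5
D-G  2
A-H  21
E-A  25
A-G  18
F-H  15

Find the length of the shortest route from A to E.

Running Dijkstra from A:
A: 0
C: 11  (via A)
F: 11  (via A)
D: 14  (via C)
G: 16  (via D)
H: 16  (via C)
B: 17  (via C)
E: 19  (via C)
Shortest route: A → C → E = 19.

19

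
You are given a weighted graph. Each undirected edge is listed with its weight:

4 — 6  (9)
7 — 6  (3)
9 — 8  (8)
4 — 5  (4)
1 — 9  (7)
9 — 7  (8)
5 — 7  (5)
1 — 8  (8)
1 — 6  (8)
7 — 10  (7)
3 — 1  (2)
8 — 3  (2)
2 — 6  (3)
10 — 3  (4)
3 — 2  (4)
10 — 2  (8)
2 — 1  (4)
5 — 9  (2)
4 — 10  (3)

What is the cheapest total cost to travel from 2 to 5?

11

Candidate routes:
2–1–9–5: 4+7+2 = 13
2–6–7–5: 3+3+5 = 11
Cheapest is 2–6–7–5 at 11.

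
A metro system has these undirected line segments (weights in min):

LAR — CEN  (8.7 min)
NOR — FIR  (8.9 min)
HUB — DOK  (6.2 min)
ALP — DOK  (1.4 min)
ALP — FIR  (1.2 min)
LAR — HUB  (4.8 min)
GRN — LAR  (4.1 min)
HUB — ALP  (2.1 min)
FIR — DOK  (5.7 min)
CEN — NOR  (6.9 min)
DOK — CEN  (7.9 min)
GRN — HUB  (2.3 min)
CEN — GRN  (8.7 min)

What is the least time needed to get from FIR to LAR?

8.1 min

Compare a few routes:
FIR → ALP → HUB → LAR: 1.2+2.1+4.8 = 8.1
FIR → DOK → ALP → HUB → LAR: 5.7+1.4+2.1+4.8 = 14
FIR → ALP → DOK → HUB → LAR: 1.2+1.4+6.2+4.8 = 13.6
FIR → ALP → HUB → GRN → LAR: 1.2+2.1+2.3+4.1 = 9.7
Cheapest is FIR → ALP → HUB → LAR at 8.1 min.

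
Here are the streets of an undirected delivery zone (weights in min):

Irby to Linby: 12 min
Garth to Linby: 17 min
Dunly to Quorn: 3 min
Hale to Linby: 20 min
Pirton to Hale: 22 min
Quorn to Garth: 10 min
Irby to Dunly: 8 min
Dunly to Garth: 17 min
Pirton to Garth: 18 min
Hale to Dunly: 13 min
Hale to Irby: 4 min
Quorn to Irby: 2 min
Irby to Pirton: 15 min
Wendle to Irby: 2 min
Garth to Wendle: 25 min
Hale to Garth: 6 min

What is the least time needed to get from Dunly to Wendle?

7 min

Enumerating some paths:
Dunly → Irby → Wendle: 8+2 = 10
Dunly → Quorn → Irby → Wendle: 3+2+2 = 7
The minimum is 7 min via Dunly → Quorn → Irby → Wendle.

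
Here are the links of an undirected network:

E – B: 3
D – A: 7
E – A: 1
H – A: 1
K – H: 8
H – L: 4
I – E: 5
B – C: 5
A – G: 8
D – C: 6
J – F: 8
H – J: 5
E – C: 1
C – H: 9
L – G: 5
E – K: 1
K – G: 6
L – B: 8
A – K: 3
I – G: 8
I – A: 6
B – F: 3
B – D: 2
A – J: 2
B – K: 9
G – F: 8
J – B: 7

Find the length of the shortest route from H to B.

5

Settle nodes by increasing distance from H:
H: 0
A: 1  (via H)
E: 2  (via A)
C: 3  (via E)
J: 3  (via A)
K: 3  (via E)
L: 4  (via H)
B: 5  (via E)
Shortest route: H–A–E–B = 5.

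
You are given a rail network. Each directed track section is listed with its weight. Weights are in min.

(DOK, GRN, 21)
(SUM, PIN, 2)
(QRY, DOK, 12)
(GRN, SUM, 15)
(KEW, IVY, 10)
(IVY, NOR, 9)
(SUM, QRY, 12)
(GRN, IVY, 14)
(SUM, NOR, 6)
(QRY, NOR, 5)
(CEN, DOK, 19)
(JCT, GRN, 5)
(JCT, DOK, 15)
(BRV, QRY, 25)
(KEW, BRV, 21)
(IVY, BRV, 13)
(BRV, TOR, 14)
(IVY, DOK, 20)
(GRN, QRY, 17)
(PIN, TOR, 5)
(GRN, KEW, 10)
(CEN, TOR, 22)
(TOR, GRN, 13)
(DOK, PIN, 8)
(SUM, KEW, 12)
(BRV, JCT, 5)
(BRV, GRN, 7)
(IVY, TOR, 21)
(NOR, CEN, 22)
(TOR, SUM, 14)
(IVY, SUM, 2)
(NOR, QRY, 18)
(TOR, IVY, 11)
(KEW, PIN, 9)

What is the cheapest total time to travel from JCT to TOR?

Running Dijkstra from JCT:
JCT: 0
GRN: 5  (via JCT)
DOK: 15  (via JCT)
KEW: 15  (via GRN)
IVY: 19  (via GRN)
SUM: 20  (via GRN)
PIN: 22  (via SUM)
QRY: 22  (via GRN)
NOR: 26  (via SUM)
TOR: 27  (via PIN)
Shortest route: JCT–GRN–SUM–PIN–TOR = 27 min.

27 min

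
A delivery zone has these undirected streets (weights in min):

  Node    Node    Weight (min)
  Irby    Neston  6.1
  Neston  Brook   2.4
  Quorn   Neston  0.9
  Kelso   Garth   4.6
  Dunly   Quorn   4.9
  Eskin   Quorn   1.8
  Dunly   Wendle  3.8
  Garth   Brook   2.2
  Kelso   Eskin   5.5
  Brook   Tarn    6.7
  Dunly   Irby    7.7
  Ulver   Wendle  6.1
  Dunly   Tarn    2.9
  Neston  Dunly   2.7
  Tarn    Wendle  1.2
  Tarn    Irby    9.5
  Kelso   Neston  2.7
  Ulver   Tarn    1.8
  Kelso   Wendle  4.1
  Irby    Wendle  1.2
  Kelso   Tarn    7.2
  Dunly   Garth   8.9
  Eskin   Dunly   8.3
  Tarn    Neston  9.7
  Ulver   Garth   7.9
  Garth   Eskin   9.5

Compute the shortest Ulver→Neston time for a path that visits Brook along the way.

Best Ulver to Brook: Ulver–Tarn–Brook costing 8.5
Shortest Brook→Neston: Brook–Neston = 2.4
Total via Brook: 8.5 + 2.4 = 10.9 min.

10.9 min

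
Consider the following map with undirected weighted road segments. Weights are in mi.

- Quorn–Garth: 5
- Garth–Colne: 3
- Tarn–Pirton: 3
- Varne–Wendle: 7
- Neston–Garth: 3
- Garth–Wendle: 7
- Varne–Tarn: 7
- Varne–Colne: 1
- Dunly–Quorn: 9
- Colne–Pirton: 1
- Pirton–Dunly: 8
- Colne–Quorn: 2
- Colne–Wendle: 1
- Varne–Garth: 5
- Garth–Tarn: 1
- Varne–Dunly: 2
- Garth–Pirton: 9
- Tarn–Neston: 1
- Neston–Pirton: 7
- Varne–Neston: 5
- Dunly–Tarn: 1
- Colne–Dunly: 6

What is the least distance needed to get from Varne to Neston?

4 mi

Enumerating some paths:
Varne → Dunly → Tarn → Neston: 2+1+1 = 4
Varne → Neston: 5 = 5
The minimum is 4 mi via Varne → Dunly → Tarn → Neston.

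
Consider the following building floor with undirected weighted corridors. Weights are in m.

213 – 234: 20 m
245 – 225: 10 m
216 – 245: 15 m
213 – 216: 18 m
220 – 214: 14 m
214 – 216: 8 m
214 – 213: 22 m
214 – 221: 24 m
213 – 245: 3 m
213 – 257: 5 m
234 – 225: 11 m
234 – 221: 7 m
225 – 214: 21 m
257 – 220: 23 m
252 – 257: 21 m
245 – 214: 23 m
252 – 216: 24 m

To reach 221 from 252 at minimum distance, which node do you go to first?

Compare a few routes:
252 → 216 → 214 → 221: 24+8+24 = 56
252 → 257 → 213 → 234 → 221: 21+5+20+7 = 53
252 → 216 → 245 → 225 → 234 → 221: 24+15+10+11+7 = 67
252 → 257 → 213 → 245 → 225 → 234 → 221: 21+5+3+10+11+7 = 57
Cheapest is 252 → 257 → 213 → 234 → 221 at 53 m.
So from 252 the first move is to 257.

257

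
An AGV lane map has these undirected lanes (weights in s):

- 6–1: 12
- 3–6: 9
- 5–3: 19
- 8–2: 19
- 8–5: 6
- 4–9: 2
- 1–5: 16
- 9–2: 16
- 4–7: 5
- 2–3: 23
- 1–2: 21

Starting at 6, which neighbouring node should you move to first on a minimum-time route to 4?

Enumerating some paths:
6 → 1 → 5 → 8 → 2 → 9 → 4: 12+16+6+19+16+2 = 71
6 → 3 → 2 → 9 → 4: 9+23+16+2 = 50
6 → 1 → 2 → 9 → 4: 12+21+16+2 = 51
6 → 3 → 5 → 8 → 2 → 9 → 4: 9+19+6+19+16+2 = 71
Cheapest is 6 → 3 → 2 → 9 → 4 at 50 s.
So from 6 the first move is to 3.

3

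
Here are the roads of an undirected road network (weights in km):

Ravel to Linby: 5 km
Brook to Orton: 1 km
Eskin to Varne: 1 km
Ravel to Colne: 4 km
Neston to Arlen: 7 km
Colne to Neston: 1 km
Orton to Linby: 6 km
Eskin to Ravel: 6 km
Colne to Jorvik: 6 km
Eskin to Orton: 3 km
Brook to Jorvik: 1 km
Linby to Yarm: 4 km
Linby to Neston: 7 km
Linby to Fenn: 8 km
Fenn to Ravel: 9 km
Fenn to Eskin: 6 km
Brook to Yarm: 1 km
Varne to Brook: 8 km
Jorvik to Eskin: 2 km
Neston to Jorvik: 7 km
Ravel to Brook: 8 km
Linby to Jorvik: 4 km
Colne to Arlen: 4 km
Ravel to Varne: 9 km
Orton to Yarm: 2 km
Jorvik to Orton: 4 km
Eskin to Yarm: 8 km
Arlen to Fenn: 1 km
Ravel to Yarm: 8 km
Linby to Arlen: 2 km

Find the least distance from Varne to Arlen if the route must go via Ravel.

Best Varne to Ravel: Varne → Eskin → Ravel costing 7
Best Ravel to Arlen: Ravel → Linby → Arlen costing 7
Total via Ravel: 7 + 7 = 14 km.

14 km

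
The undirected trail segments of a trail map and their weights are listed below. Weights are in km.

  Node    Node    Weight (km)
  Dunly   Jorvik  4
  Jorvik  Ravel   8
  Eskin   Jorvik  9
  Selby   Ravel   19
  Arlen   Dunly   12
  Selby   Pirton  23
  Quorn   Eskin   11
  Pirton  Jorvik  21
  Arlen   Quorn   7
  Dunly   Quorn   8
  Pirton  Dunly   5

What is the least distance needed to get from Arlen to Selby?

Compare a few routes:
Arlen - Quorn - Dunly - Pirton - Selby: 7+8+5+23 = 43
Arlen - Dunly - Pirton - Selby: 12+5+23 = 40
Cheapest is Arlen - Dunly - Pirton - Selby at 40 km.

40 km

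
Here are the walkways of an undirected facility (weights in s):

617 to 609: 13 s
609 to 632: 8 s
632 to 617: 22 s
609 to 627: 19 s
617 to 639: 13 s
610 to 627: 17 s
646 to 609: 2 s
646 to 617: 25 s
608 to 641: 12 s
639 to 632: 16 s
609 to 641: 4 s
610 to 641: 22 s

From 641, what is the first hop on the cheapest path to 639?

609

Candidate routes:
641 → 609 → 617 → 639: 4+13+13 = 30
641 → 609 → 646 → 617 → 639: 4+2+25+13 = 44
641 → 609 → 632 → 639: 4+8+16 = 28
The minimum is 28 s via 641 → 609 → 632 → 639.
So from 641 the first move is to 609.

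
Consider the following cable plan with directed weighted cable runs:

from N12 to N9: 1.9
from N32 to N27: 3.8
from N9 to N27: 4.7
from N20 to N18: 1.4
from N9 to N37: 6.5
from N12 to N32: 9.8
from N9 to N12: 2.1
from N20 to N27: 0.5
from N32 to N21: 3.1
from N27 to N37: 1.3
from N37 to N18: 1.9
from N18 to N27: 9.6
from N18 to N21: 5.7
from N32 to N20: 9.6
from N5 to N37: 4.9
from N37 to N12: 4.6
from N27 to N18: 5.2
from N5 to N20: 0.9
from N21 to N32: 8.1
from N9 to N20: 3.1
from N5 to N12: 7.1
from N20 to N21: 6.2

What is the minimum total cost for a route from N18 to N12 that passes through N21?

23.5

Best N18 to N21: N18–N21 costing 5.7
Shortest N21→N12: N21–N32–N27–N37–N12 = 17.8
Total via N21: 5.7 + 17.8 = 23.5.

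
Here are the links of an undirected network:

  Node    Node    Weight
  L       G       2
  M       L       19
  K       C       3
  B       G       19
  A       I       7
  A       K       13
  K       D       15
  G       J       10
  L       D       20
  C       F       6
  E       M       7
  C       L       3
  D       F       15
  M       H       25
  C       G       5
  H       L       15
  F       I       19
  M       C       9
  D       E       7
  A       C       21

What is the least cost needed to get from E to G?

Candidate routes:
E–M–L–G: 7+19+2 = 28
E–M–C–G: 7+9+5 = 21
Cheapest is E–M–C–G at 21.

21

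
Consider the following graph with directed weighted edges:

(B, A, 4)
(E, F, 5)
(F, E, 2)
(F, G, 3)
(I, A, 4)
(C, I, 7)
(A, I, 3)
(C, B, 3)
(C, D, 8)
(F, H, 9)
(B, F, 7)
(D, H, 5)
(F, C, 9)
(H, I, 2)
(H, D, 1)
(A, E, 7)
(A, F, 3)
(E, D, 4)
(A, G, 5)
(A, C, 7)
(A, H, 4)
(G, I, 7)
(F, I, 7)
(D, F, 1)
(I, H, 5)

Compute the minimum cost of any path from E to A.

15

Settle nodes by increasing distance from E:
E: 0
D: 4  (via E)
F: 5  (via E)
G: 8  (via F)
H: 9  (via D)
I: 11  (via H)
C: 14  (via F)
A: 15  (via I)
Shortest route: E–D–H–I–A = 15.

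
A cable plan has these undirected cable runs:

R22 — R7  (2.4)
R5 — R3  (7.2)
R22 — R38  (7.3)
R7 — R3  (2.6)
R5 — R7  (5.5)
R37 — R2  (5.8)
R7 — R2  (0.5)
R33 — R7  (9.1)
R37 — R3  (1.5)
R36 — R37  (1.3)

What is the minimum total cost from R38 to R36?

15.1

Settle nodes by increasing distance from R38:
R38: 0
R22: 7.3  (via R38)
R7: 9.7  (via R22)
R2: 10.2  (via R7)
R3: 12.3  (via R7)
R37: 13.8  (via R3)
R36: 15.1  (via R37)
Shortest route: R38–R22–R7–R3–R37–R36 = 15.1.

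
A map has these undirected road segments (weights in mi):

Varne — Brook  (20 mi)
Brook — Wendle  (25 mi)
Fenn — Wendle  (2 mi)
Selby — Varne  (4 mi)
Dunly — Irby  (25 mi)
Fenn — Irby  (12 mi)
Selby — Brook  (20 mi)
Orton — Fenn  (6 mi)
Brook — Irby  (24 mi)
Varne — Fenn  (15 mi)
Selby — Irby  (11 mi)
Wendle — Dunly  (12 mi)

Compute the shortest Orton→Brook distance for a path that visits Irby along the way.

Best Orton to Irby: Orton → Fenn → Irby costing 18
Best Irby to Brook: Irby → Brook costing 24
Total via Irby: 18 + 24 = 42 mi.

42 mi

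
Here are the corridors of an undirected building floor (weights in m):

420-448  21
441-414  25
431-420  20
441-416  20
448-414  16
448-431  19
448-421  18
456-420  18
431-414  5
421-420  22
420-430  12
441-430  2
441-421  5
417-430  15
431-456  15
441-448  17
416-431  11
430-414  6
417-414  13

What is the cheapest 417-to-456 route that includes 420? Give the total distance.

Shortest 417→420: 417 → 430 → 420 = 27
Shortest 420→456: 420 → 456 = 18
Total via 420: 27 + 18 = 45 m.

45 m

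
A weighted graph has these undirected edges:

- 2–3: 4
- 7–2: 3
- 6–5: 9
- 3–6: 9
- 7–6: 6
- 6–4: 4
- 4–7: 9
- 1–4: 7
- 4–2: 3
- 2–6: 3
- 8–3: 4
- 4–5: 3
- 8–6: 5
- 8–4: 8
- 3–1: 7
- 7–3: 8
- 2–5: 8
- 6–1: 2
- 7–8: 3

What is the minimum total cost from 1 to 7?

Shortest distances from 1:
1: 0
6: 2  (via 1)
2: 5  (via 6)
4: 6  (via 6)
3: 7  (via 1)
8: 7  (via 6)
7: 8  (via 6)
Shortest route: 1–6–7 = 8.

8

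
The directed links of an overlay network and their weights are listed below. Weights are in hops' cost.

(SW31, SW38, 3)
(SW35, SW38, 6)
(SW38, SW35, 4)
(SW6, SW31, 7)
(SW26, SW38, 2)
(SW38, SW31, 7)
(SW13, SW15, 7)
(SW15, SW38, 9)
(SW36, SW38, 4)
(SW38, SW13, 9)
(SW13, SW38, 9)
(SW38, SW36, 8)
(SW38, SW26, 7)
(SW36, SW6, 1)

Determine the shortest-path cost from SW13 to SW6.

Enumerating some paths:
SW13 - SW15 - SW38 - SW36 - SW6: 7+9+8+1 = 25
SW13 - SW38 - SW36 - SW6: 9+8+1 = 18
The minimum is 18 hops' cost via SW13 - SW38 - SW36 - SW6.

18 hops' cost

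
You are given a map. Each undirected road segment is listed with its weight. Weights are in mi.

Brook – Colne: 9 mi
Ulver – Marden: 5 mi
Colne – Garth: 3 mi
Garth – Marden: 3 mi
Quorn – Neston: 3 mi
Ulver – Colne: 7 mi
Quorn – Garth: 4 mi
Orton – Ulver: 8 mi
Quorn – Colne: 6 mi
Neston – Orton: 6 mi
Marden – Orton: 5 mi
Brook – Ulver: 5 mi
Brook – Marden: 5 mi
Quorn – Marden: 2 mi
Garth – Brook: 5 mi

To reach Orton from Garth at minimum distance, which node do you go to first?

Marden

Candidate routes:
Garth - Marden - Orton: 3+5 = 8
Garth - Quorn - Marden - Orton: 4+2+5 = 11
The minimum is 8 mi via Garth - Marden - Orton.
So from Garth the first move is to Marden.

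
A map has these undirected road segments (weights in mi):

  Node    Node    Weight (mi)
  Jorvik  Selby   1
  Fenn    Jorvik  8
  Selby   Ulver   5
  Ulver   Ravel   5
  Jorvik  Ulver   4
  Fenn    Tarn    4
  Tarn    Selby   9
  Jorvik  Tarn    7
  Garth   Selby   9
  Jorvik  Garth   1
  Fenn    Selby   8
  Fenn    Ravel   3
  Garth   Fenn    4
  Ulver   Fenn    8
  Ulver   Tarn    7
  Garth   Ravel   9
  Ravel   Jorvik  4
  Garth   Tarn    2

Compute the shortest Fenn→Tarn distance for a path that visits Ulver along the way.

Best Fenn to Ulver: Fenn–Ulver costing 8
Shortest Ulver→Tarn: Ulver–Tarn = 7
Total via Ulver: 8 + 7 = 15 mi.

15 mi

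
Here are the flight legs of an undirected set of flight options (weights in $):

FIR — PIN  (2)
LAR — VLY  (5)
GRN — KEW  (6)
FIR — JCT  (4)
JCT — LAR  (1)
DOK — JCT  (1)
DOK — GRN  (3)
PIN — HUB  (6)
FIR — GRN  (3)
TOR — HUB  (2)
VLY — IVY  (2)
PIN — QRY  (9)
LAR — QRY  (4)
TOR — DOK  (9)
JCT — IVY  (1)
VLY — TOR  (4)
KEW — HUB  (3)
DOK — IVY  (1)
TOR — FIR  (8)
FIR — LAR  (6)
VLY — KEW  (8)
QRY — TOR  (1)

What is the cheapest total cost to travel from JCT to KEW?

Settle nodes by increasing distance from JCT:
JCT: 0
IVY: 1  (via JCT)
DOK: 1  (via JCT)
LAR: 1  (via JCT)
VLY: 3  (via IVY)
FIR: 4  (via JCT)
GRN: 4  (via DOK)
QRY: 5  (via LAR)
PIN: 6  (via FIR)
TOR: 6  (via QRY)
HUB: 8  (via TOR)
KEW: 10  (via GRN)
Shortest route: JCT–DOK–GRN–KEW = $10.

$10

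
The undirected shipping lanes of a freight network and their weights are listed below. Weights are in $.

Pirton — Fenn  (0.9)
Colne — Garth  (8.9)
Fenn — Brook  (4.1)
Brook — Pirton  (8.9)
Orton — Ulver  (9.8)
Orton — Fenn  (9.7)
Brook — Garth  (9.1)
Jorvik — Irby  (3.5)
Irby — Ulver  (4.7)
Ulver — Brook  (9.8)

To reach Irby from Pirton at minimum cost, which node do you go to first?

Candidate routes:
Pirton - Brook - Ulver - Irby: 8.9+9.8+4.7 = 23.4
Pirton - Brook - Fenn - Orton - Ulver - Irby: 8.9+4.1+9.7+9.8+4.7 = 37.2
Pirton - Fenn - Brook - Ulver - Irby: 0.9+4.1+9.8+4.7 = 19.5
Pirton - Fenn - Orton - Ulver - Irby: 0.9+9.7+9.8+4.7 = 25.1
The minimum is $19.5 via Pirton - Fenn - Brook - Ulver - Irby.
So from Pirton the first move is to Fenn.

Fenn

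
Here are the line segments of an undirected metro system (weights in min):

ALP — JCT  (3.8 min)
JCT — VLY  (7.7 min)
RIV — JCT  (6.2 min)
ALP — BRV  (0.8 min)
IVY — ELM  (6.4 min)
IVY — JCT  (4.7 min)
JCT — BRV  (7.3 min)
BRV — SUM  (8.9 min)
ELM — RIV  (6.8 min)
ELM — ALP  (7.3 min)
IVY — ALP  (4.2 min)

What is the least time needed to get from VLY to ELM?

18.8 min

Shortest distances from VLY:
VLY: 0
JCT: 7.7  (via VLY)
ALP: 11.5  (via JCT)
BRV: 12.3  (via ALP)
IVY: 12.4  (via JCT)
RIV: 13.9  (via JCT)
ELM: 18.8  (via ALP)
Shortest route: VLY–JCT–ALP–ELM = 18.8 min.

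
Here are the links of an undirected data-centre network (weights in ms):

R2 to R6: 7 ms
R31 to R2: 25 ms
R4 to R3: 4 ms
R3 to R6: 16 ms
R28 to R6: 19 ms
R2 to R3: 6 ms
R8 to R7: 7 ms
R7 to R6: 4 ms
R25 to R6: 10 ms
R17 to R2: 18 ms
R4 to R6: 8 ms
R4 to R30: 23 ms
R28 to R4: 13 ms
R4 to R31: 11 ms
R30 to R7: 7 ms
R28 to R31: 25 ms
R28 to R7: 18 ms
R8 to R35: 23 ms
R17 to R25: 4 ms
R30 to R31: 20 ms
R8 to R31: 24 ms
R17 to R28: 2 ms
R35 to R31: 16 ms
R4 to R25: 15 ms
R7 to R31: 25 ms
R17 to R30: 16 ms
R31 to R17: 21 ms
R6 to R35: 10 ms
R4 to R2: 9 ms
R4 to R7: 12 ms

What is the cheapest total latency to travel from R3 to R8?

23 ms

Settle nodes by increasing distance from R3:
R3: 0
R4: 4  (via R3)
R2: 6  (via R3)
R6: 12  (via R4)
R31: 15  (via R4)
R7: 16  (via R4)
R28: 17  (via R4)
R17: 19  (via R28)
R25: 19  (via R4)
R35: 22  (via R6)
R30: 23  (via R7)
R8: 23  (via R7)
Shortest route: R3–R4–R7–R8 = 23 ms.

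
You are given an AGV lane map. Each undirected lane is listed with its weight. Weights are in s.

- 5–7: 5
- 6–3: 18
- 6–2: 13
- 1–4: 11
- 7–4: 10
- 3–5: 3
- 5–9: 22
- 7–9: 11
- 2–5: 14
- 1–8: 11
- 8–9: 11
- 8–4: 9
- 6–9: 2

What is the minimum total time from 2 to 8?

26 s

Shortest distances from 2:
2: 0
6: 13  (via 2)
5: 14  (via 2)
9: 15  (via 6)
3: 17  (via 5)
7: 19  (via 5)
8: 26  (via 9)
Shortest route: 2–6–9–8 = 26 s.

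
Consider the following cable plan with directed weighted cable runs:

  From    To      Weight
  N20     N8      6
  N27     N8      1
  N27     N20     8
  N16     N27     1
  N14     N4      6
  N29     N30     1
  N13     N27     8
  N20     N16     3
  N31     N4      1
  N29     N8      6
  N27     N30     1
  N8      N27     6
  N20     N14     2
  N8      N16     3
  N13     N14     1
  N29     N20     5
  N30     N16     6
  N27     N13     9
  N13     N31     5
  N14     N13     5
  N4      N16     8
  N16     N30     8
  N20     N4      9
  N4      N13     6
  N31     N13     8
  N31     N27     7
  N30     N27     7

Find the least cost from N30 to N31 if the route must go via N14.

Best N30 to N14: N30–N27–N20–N14 costing 17
Best N14 to N31: N14–N13–N31 costing 10
Total via N14: 17 + 10 = 27.

27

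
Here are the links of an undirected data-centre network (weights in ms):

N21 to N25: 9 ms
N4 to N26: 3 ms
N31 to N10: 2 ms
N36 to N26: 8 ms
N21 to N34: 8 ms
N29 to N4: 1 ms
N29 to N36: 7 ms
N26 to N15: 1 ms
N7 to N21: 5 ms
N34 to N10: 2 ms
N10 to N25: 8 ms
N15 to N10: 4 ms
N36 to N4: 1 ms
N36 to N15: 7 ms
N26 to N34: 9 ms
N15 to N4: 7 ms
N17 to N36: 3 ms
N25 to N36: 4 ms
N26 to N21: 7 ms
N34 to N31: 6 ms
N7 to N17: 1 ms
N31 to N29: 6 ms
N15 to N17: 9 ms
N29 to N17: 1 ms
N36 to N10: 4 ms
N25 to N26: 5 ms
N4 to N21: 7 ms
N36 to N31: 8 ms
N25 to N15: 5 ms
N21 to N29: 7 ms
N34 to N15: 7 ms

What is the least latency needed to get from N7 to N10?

Compare a few routes:
N7 → N17 → N29 → N31 → N10: 1+1+6+2 = 10
N7 → N17 → N29 → N4 → N26 → N15 → N10: 1+1+1+3+1+4 = 11
N7 → N17 → N36 → N10: 1+3+4 = 8
Cheapest is N7 → N17 → N36 → N10 at 8 ms.

8 ms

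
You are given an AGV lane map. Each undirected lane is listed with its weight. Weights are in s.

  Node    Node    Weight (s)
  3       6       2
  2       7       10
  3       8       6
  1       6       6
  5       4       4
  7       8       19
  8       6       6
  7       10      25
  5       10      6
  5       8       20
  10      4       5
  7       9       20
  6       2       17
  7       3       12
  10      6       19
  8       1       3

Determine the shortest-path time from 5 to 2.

Running Dijkstra from 5:
5: 0
4: 4  (via 5)
10: 6  (via 5)
8: 20  (via 5)
1: 23  (via 8)
6: 25  (via 10)
3: 26  (via 8)
7: 31  (via 10)
2: 41  (via 7)
Shortest route: 5 → 10 → 7 → 2 = 41 s.

41 s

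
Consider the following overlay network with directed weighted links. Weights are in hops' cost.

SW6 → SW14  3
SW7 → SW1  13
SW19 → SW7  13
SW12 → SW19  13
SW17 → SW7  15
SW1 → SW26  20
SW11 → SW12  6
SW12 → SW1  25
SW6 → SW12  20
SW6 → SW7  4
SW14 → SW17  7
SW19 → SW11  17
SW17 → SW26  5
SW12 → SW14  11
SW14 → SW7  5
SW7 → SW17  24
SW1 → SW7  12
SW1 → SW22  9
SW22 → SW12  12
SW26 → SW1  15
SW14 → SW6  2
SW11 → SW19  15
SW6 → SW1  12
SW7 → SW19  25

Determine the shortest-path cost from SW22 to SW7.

28 hops' cost

Settle nodes by increasing distance from SW22:
SW22: 0
SW12: 12  (via SW22)
SW14: 23  (via SW12)
SW19: 25  (via SW12)
SW6: 25  (via SW14)
SW7: 28  (via SW14)
Shortest route: SW22–SW12–SW14–SW7 = 28 hops' cost.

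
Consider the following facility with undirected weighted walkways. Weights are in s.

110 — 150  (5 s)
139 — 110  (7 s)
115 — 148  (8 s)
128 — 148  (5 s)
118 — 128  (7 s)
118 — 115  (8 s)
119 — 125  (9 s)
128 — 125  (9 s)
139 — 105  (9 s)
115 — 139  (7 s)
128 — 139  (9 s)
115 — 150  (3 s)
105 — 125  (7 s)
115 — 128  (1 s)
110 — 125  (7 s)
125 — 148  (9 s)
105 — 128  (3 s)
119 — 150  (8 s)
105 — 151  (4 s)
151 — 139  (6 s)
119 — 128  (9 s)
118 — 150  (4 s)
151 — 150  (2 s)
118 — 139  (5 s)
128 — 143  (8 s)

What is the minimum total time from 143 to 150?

12 s

Running Dijkstra from 143:
143: 0
128: 8  (via 143)
115: 9  (via 128)
105: 11  (via 128)
150: 12  (via 115)
Shortest route: 143 → 128 → 115 → 150 = 12 s.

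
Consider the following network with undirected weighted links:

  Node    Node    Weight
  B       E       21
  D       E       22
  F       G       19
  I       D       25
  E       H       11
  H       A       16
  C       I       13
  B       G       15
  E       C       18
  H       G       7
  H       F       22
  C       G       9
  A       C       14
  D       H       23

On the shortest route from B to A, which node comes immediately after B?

Enumerating some paths:
B → E → H → G → C → A: 21+11+7+9+14 = 62
B → G → H → A: 15+7+16 = 38
B → E → H → A: 21+11+16 = 48
B → E → C → A: 21+18+14 = 53
Cheapest is B → G → H → A at 38.
So from B the first move is to G.

G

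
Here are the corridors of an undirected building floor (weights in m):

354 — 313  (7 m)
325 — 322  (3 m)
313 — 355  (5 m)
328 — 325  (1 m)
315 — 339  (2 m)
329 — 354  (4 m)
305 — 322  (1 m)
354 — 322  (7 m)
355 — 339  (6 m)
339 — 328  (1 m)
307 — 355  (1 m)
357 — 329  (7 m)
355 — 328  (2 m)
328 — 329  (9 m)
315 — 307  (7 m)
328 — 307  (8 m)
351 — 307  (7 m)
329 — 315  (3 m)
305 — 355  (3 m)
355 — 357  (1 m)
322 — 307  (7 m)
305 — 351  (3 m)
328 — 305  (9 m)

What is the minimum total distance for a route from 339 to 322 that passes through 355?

7 m

Best 339 to 355: 339 → 328 → 355 costing 3
Best 355 to 322: 355 → 305 → 322 costing 4
Total via 355: 3 + 4 = 7 m.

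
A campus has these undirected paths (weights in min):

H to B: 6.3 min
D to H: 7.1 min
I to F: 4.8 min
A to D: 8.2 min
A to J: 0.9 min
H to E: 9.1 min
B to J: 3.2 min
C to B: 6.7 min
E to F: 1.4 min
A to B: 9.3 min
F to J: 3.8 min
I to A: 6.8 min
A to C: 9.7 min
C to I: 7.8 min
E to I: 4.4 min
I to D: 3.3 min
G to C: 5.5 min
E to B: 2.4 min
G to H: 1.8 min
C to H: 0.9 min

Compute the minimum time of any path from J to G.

11.3 min

Compare a few routes:
J → B → H → G: 3.2+6.3+1.8 = 11.3
J → B → C → H → G: 3.2+6.7+0.9+1.8 = 12.6
Cheapest is J → B → H → G at 11.3 min.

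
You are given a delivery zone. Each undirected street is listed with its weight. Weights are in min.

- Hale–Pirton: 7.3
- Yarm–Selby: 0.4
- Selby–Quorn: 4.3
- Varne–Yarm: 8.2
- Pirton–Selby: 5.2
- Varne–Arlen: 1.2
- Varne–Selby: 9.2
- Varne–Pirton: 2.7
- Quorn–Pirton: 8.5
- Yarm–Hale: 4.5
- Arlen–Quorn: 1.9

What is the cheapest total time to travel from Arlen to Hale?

11.1 min

Settle nodes by increasing distance from Arlen:
Arlen: 0
Varne: 1.2  (via Arlen)
Quorn: 1.9  (via Arlen)
Pirton: 3.9  (via Varne)
Selby: 6.2  (via Quorn)
Yarm: 6.6  (via Selby)
Hale: 11.1  (via Yarm)
Shortest route: Arlen → Quorn → Selby → Yarm → Hale = 11.1 min.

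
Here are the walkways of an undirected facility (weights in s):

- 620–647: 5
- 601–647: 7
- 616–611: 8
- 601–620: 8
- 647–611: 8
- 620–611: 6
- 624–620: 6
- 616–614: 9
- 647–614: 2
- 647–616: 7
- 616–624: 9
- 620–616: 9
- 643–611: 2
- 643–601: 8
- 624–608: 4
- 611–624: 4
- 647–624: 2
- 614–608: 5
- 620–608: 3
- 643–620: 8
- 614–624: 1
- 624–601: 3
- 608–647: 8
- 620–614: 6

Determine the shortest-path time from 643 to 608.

10 s

Compare a few routes:
643 → 611 → 620 → 608: 2+6+3 = 11
643 → 611 → 624 → 608: 2+4+4 = 10
Cheapest is 643 → 611 → 624 → 608 at 10 s.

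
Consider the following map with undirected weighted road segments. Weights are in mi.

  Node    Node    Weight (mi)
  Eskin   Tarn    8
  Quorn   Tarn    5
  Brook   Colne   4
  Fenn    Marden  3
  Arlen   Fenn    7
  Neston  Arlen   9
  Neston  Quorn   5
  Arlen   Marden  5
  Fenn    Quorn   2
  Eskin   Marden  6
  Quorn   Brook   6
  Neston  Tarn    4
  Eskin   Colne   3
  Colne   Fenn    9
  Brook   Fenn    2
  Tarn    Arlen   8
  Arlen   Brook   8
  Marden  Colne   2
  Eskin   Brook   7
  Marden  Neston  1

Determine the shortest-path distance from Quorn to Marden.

5 mi

Settle nodes by increasing distance from Quorn:
Quorn: 0
Fenn: 2  (via Quorn)
Brook: 4  (via Fenn)
Marden: 5  (via Fenn)
Shortest route: Quorn → Fenn → Marden = 5 mi.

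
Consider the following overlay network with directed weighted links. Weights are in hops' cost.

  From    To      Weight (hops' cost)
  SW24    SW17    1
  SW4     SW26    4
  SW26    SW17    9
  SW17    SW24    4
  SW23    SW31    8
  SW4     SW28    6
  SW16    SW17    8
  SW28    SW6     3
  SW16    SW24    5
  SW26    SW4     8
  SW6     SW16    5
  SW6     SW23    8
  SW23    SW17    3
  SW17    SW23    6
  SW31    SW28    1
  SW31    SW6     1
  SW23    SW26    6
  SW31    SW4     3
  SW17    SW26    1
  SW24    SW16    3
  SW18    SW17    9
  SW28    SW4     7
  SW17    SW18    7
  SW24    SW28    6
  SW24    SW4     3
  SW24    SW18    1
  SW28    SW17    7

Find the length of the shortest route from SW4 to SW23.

Enumerating some paths:
SW4 → SW26 → SW17 → SW23: 4+9+6 = 19
SW4 → SW28 → SW6 → SW23: 6+3+8 = 17
SW4 → SW28 → SW17 → SW23: 6+7+6 = 19
Cheapest is SW4 → SW28 → SW6 → SW23 at 17 hops' cost.

17 hops' cost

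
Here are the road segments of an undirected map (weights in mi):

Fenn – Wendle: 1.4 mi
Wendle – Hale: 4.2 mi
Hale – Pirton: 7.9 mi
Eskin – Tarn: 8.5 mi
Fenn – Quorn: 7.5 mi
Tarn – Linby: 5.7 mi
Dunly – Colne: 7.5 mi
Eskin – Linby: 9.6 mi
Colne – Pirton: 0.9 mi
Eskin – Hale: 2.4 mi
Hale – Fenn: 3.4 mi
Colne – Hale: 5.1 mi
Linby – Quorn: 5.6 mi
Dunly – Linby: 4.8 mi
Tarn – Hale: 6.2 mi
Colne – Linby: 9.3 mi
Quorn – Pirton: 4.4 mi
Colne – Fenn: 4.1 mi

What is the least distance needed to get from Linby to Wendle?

Enumerating some paths:
Linby - Colne - Fenn - Wendle: 9.3+4.1+1.4 = 14.8
Linby - Quorn - Fenn - Wendle: 5.6+7.5+1.4 = 14.5
Cheapest is Linby - Quorn - Fenn - Wendle at 14.5 mi.

14.5 mi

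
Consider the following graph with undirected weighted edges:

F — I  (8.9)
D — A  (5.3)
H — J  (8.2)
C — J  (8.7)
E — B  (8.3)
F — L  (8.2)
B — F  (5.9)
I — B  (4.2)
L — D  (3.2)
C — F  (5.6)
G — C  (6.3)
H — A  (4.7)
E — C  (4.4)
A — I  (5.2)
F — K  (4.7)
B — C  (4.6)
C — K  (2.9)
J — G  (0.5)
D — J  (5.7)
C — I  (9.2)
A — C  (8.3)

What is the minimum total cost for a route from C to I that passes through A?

Shortest C→A: C → A = 8.3
Best A to I: A → I costing 5.2
Total via A: 8.3 + 5.2 = 13.5.

13.5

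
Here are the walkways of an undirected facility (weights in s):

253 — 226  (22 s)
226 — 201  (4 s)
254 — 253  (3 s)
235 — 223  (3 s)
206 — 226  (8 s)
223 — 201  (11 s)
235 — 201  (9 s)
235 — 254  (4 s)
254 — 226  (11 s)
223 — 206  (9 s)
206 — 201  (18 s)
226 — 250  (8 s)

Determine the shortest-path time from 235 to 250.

21 s

Candidate routes:
235 → 254 → 226 → 250: 4+11+8 = 23
235 → 201 → 226 → 250: 9+4+8 = 21
Cheapest is 235 → 201 → 226 → 250 at 21 s.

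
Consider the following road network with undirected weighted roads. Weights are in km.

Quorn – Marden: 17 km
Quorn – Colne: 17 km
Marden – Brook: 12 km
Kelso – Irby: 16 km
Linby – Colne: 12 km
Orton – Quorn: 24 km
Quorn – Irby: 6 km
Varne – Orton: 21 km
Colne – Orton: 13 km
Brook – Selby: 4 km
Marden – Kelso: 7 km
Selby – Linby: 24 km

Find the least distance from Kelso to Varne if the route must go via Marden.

Shortest Kelso→Marden: Kelso → Marden = 7
Shortest Marden→Varne: Marden → Quorn → Orton → Varne = 62
Total via Marden: 7 + 62 = 69 km.

69 km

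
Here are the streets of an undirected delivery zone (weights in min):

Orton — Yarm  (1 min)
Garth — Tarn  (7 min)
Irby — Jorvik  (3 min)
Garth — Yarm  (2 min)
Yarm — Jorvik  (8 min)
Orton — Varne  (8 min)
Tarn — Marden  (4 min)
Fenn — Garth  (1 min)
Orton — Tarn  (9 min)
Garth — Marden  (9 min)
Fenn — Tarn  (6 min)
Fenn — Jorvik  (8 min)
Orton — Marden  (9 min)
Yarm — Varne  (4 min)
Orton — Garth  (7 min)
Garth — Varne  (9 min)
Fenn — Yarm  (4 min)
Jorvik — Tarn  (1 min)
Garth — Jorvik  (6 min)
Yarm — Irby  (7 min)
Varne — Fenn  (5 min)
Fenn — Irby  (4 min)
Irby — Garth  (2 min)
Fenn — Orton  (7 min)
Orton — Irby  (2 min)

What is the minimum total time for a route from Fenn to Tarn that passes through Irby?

Best Fenn to Irby: Fenn–Garth–Irby costing 3
Best Irby to Tarn: Irby–Jorvik–Tarn costing 4
Total via Irby: 3 + 4 = 7 min.

7 min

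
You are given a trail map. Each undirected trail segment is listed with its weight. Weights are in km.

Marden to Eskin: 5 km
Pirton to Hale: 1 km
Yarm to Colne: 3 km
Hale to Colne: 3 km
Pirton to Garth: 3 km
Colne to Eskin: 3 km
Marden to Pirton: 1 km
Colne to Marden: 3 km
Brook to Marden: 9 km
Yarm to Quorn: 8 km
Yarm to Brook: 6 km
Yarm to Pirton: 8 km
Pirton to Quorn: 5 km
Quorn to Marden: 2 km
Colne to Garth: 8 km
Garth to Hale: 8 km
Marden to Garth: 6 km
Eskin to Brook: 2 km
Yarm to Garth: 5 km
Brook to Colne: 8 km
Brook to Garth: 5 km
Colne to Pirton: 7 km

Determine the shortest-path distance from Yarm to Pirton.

Compare a few routes:
Yarm–Garth–Pirton: 5+3 = 8
Yarm–Colne–Marden–Pirton: 3+3+1 = 7
The minimum is 7 km via Yarm–Colne–Marden–Pirton.

7 km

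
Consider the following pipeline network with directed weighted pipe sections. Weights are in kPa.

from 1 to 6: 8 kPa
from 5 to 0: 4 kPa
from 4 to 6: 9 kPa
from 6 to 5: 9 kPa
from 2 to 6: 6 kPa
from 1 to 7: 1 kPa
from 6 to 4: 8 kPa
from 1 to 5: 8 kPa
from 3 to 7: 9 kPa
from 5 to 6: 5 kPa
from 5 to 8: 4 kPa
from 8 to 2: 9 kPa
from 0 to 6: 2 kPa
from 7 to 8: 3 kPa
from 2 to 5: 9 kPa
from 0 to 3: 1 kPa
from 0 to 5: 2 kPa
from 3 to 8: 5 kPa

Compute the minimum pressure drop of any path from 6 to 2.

Running Dijkstra from 6:
6: 0
4: 8  (via 6)
5: 9  (via 6)
0: 13  (via 5)
8: 13  (via 5)
3: 14  (via 0)
2: 22  (via 8)
Shortest route: 6–5–8–2 = 22 kPa.

22 kPa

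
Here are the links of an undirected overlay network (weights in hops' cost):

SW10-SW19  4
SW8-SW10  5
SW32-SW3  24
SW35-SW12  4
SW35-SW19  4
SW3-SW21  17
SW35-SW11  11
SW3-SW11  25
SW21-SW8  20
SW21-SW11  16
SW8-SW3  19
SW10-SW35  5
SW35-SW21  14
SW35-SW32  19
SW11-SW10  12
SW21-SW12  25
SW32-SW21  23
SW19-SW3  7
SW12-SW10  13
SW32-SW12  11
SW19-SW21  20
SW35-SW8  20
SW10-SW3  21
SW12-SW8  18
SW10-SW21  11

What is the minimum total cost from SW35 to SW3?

Settle nodes by increasing distance from SW35:
SW35: 0
SW19: 4  (via SW35)
SW12: 4  (via SW35)
SW10: 5  (via SW35)
SW8: 10  (via SW10)
SW3: 11  (via SW19)
Shortest route: SW35 → SW19 → SW3 = 11 hops' cost.

11 hops' cost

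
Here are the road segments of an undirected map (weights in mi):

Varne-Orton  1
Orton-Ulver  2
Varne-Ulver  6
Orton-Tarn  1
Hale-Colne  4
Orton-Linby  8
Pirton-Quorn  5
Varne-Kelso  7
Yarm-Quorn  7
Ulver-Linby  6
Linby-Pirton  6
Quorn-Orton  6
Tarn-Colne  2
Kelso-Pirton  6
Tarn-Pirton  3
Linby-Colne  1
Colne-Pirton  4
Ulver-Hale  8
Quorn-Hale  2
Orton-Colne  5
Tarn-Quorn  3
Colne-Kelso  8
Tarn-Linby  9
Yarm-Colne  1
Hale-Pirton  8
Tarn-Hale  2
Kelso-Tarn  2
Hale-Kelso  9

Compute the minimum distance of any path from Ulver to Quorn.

6 mi

Settle nodes by increasing distance from Ulver:
Ulver: 0
Orton: 2  (via Ulver)
Varne: 3  (via Orton)
Tarn: 3  (via Orton)
Colne: 5  (via Tarn)
Kelso: 5  (via Tarn)
Hale: 5  (via Tarn)
Yarm: 6  (via Colne)
Pirton: 6  (via Tarn)
Quorn: 6  (via Tarn)
Shortest route: Ulver–Orton–Tarn–Quorn = 6 mi.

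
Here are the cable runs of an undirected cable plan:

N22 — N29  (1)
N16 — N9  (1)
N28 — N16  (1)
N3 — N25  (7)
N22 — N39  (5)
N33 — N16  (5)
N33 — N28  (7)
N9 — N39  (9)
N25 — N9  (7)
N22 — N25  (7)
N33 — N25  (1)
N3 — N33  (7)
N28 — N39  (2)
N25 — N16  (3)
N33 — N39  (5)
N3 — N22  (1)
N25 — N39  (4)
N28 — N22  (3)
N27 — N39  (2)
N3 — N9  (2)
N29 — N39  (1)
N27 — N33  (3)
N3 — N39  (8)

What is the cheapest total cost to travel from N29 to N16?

Shortest distances from N29:
N29: 0
N22: 1  (via N29)
N39: 1  (via N29)
N3: 2  (via N22)
N27: 3  (via N39)
N28: 3  (via N39)
N9: 4  (via N3)
N16: 4  (via N28)
Shortest route: N29–N39–N28–N16 = 4.

4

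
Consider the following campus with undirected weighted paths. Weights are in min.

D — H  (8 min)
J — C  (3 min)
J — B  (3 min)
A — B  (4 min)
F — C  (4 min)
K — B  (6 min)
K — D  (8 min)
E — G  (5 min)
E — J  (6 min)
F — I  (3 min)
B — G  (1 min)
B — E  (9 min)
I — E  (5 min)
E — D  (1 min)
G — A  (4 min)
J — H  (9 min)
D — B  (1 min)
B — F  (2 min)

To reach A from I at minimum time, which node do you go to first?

F

Candidate routes:
I → F → B → A: 3+2+4 = 9
I → F → B → G → A: 3+2+1+4 = 10
I → E → D → B → A: 5+1+1+4 = 11
Cheapest is I → F → B → A at 9 min.
So from I the first move is to F.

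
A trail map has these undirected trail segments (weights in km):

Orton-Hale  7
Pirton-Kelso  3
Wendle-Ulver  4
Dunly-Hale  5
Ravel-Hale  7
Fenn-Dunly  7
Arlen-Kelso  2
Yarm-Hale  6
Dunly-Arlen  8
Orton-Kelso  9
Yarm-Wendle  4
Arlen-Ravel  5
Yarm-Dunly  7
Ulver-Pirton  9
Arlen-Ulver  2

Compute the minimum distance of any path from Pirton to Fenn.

20 km

Shortest distances from Pirton:
Pirton: 0
Kelso: 3  (via Pirton)
Arlen: 5  (via Kelso)
Ulver: 7  (via Arlen)
Ravel: 10  (via Arlen)
Wendle: 11  (via Ulver)
Orton: 12  (via Kelso)
Dunly: 13  (via Arlen)
Yarm: 15  (via Wendle)
Hale: 17  (via Ravel)
Fenn: 20  (via Dunly)
Shortest route: Pirton–Kelso–Arlen–Dunly–Fenn = 20 km.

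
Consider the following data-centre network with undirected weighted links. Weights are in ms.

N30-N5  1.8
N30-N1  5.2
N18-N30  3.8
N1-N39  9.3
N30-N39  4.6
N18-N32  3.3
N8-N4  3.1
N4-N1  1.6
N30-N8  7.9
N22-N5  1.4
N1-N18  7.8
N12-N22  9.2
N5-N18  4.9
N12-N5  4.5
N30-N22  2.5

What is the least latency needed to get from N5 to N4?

8.6 ms

Shortest distances from N5:
N5: 0
N22: 1.4  (via N5)
N30: 1.8  (via N5)
N12: 4.5  (via N5)
N18: 4.9  (via N5)
N39: 6.4  (via N30)
N1: 7  (via N30)
N32: 8.2  (via N18)
N4: 8.6  (via N1)
Shortest route: N5–N30–N1–N4 = 8.6 ms.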